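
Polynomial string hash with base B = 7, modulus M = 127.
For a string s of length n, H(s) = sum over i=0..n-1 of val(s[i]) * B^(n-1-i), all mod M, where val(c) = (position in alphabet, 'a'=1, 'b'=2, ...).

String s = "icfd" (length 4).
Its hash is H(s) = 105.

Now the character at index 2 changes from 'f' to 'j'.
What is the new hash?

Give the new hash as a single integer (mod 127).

val('f') = 6, val('j') = 10
Position k = 2, exponent = n-1-k = 1
B^1 mod M = 7^1 mod 127 = 7
Delta = (10 - 6) * 7 mod 127 = 28
New hash = (105 + 28) mod 127 = 6

Answer: 6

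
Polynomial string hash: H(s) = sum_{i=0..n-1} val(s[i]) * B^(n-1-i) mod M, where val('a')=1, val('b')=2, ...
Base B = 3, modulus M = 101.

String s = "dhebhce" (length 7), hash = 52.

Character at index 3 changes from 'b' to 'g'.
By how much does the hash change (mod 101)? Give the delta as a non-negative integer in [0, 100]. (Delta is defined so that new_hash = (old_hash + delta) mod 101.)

Delta formula: (val(new) - val(old)) * B^(n-1-k) mod M
  val('g') - val('b') = 7 - 2 = 5
  B^(n-1-k) = 3^3 mod 101 = 27
  Delta = 5 * 27 mod 101 = 34

Answer: 34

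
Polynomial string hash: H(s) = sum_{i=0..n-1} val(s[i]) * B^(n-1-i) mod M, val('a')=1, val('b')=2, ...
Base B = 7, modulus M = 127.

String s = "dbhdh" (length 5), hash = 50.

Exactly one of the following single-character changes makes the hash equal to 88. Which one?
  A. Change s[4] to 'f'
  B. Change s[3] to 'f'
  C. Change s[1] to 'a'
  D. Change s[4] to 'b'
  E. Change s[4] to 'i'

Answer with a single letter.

Answer: C

Derivation:
Option A: s[4]='h'->'f', delta=(6-8)*7^0 mod 127 = 125, hash=50+125 mod 127 = 48
Option B: s[3]='d'->'f', delta=(6-4)*7^1 mod 127 = 14, hash=50+14 mod 127 = 64
Option C: s[1]='b'->'a', delta=(1-2)*7^3 mod 127 = 38, hash=50+38 mod 127 = 88 <-- target
Option D: s[4]='h'->'b', delta=(2-8)*7^0 mod 127 = 121, hash=50+121 mod 127 = 44
Option E: s[4]='h'->'i', delta=(9-8)*7^0 mod 127 = 1, hash=50+1 mod 127 = 51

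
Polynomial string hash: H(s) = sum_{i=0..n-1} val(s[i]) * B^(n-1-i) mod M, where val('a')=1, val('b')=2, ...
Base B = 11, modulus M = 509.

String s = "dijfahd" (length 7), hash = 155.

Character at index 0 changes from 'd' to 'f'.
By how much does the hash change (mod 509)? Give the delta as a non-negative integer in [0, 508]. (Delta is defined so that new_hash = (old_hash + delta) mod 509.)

Delta formula: (val(new) - val(old)) * B^(n-1-k) mod M
  val('f') - val('d') = 6 - 4 = 2
  B^(n-1-k) = 11^6 mod 509 = 241
  Delta = 2 * 241 mod 509 = 482

Answer: 482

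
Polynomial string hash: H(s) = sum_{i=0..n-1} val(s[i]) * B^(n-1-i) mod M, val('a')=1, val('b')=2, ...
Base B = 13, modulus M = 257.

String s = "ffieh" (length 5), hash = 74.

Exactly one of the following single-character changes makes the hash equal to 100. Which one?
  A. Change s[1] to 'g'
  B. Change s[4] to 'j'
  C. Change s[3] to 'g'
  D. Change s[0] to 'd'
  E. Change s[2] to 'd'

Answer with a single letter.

Option A: s[1]='f'->'g', delta=(7-6)*13^3 mod 257 = 141, hash=74+141 mod 257 = 215
Option B: s[4]='h'->'j', delta=(10-8)*13^0 mod 257 = 2, hash=74+2 mod 257 = 76
Option C: s[3]='e'->'g', delta=(7-5)*13^1 mod 257 = 26, hash=74+26 mod 257 = 100 <-- target
Option D: s[0]='f'->'d', delta=(4-6)*13^4 mod 257 = 189, hash=74+189 mod 257 = 6
Option E: s[2]='i'->'d', delta=(4-9)*13^2 mod 257 = 183, hash=74+183 mod 257 = 0

Answer: C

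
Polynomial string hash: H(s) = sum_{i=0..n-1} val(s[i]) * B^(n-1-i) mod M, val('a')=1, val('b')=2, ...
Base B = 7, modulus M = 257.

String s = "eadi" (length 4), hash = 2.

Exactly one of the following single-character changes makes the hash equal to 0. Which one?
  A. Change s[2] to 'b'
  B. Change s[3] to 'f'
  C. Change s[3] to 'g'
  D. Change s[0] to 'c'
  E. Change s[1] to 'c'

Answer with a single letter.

Answer: C

Derivation:
Option A: s[2]='d'->'b', delta=(2-4)*7^1 mod 257 = 243, hash=2+243 mod 257 = 245
Option B: s[3]='i'->'f', delta=(6-9)*7^0 mod 257 = 254, hash=2+254 mod 257 = 256
Option C: s[3]='i'->'g', delta=(7-9)*7^0 mod 257 = 255, hash=2+255 mod 257 = 0 <-- target
Option D: s[0]='e'->'c', delta=(3-5)*7^3 mod 257 = 85, hash=2+85 mod 257 = 87
Option E: s[1]='a'->'c', delta=(3-1)*7^2 mod 257 = 98, hash=2+98 mod 257 = 100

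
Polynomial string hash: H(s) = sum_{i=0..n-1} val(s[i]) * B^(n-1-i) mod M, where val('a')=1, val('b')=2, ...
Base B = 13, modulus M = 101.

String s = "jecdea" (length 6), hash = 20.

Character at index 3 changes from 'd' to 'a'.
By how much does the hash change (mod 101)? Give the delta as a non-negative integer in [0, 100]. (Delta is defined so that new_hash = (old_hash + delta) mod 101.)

Delta formula: (val(new) - val(old)) * B^(n-1-k) mod M
  val('a') - val('d') = 1 - 4 = -3
  B^(n-1-k) = 13^2 mod 101 = 68
  Delta = -3 * 68 mod 101 = 99

Answer: 99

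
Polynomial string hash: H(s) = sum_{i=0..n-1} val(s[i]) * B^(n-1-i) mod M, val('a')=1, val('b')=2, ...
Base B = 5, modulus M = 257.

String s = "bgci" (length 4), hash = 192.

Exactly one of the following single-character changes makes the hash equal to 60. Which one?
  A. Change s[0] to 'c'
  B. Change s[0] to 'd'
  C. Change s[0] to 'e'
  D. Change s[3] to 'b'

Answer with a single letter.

Answer: A

Derivation:
Option A: s[0]='b'->'c', delta=(3-2)*5^3 mod 257 = 125, hash=192+125 mod 257 = 60 <-- target
Option B: s[0]='b'->'d', delta=(4-2)*5^3 mod 257 = 250, hash=192+250 mod 257 = 185
Option C: s[0]='b'->'e', delta=(5-2)*5^3 mod 257 = 118, hash=192+118 mod 257 = 53
Option D: s[3]='i'->'b', delta=(2-9)*5^0 mod 257 = 250, hash=192+250 mod 257 = 185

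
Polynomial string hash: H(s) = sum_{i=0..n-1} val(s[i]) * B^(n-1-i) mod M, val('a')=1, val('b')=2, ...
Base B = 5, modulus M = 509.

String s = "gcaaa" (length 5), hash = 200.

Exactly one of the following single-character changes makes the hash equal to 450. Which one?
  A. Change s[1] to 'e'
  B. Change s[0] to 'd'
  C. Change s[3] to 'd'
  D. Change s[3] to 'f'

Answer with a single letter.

Answer: A

Derivation:
Option A: s[1]='c'->'e', delta=(5-3)*5^3 mod 509 = 250, hash=200+250 mod 509 = 450 <-- target
Option B: s[0]='g'->'d', delta=(4-7)*5^4 mod 509 = 161, hash=200+161 mod 509 = 361
Option C: s[3]='a'->'d', delta=(4-1)*5^1 mod 509 = 15, hash=200+15 mod 509 = 215
Option D: s[3]='a'->'f', delta=(6-1)*5^1 mod 509 = 25, hash=200+25 mod 509 = 225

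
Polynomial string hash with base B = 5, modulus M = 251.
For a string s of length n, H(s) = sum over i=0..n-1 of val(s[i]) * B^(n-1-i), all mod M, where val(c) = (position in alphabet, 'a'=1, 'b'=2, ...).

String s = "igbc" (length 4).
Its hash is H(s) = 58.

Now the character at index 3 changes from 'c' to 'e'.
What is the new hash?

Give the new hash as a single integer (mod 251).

val('c') = 3, val('e') = 5
Position k = 3, exponent = n-1-k = 0
B^0 mod M = 5^0 mod 251 = 1
Delta = (5 - 3) * 1 mod 251 = 2
New hash = (58 + 2) mod 251 = 60

Answer: 60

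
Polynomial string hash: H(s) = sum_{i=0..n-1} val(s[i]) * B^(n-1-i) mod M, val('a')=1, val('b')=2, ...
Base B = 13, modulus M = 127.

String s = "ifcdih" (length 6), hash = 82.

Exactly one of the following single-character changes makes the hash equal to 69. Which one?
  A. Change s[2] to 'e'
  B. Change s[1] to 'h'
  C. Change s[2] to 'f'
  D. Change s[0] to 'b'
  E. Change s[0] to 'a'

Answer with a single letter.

Option A: s[2]='c'->'e', delta=(5-3)*13^3 mod 127 = 76, hash=82+76 mod 127 = 31
Option B: s[1]='f'->'h', delta=(8-6)*13^4 mod 127 = 99, hash=82+99 mod 127 = 54
Option C: s[2]='c'->'f', delta=(6-3)*13^3 mod 127 = 114, hash=82+114 mod 127 = 69 <-- target
Option D: s[0]='i'->'b', delta=(2-9)*13^5 mod 127 = 4, hash=82+4 mod 127 = 86
Option E: s[0]='i'->'a', delta=(1-9)*13^5 mod 127 = 59, hash=82+59 mod 127 = 14

Answer: C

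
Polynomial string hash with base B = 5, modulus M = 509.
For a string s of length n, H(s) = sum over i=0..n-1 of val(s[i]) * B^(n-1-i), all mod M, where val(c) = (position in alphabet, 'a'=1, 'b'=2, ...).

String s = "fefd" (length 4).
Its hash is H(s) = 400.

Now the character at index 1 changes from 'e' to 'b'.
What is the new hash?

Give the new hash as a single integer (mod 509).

val('e') = 5, val('b') = 2
Position k = 1, exponent = n-1-k = 2
B^2 mod M = 5^2 mod 509 = 25
Delta = (2 - 5) * 25 mod 509 = 434
New hash = (400 + 434) mod 509 = 325

Answer: 325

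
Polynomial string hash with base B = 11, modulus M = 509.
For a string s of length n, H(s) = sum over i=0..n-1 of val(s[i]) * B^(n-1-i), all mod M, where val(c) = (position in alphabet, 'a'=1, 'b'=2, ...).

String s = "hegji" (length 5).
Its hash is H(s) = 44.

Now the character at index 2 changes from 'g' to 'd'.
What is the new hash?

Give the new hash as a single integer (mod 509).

Answer: 190

Derivation:
val('g') = 7, val('d') = 4
Position k = 2, exponent = n-1-k = 2
B^2 mod M = 11^2 mod 509 = 121
Delta = (4 - 7) * 121 mod 509 = 146
New hash = (44 + 146) mod 509 = 190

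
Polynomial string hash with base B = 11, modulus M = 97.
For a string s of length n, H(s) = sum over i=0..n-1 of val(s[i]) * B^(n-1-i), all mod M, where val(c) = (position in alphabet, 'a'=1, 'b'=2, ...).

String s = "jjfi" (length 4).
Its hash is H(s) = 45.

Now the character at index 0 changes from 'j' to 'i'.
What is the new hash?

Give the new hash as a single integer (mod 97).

Answer: 72

Derivation:
val('j') = 10, val('i') = 9
Position k = 0, exponent = n-1-k = 3
B^3 mod M = 11^3 mod 97 = 70
Delta = (9 - 10) * 70 mod 97 = 27
New hash = (45 + 27) mod 97 = 72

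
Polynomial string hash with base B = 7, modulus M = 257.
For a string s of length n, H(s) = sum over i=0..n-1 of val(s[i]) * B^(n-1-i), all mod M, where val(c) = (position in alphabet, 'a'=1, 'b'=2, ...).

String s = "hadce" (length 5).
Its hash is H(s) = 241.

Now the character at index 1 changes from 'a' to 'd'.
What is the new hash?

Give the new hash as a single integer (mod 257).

val('a') = 1, val('d') = 4
Position k = 1, exponent = n-1-k = 3
B^3 mod M = 7^3 mod 257 = 86
Delta = (4 - 1) * 86 mod 257 = 1
New hash = (241 + 1) mod 257 = 242

Answer: 242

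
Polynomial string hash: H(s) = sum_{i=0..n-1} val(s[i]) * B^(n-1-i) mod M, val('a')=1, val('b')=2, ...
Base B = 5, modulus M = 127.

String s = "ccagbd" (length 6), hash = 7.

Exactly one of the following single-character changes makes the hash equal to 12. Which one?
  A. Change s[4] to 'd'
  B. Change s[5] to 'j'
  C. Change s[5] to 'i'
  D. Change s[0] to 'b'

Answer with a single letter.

Option A: s[4]='b'->'d', delta=(4-2)*5^1 mod 127 = 10, hash=7+10 mod 127 = 17
Option B: s[5]='d'->'j', delta=(10-4)*5^0 mod 127 = 6, hash=7+6 mod 127 = 13
Option C: s[5]='d'->'i', delta=(9-4)*5^0 mod 127 = 5, hash=7+5 mod 127 = 12 <-- target
Option D: s[0]='c'->'b', delta=(2-3)*5^5 mod 127 = 50, hash=7+50 mod 127 = 57

Answer: C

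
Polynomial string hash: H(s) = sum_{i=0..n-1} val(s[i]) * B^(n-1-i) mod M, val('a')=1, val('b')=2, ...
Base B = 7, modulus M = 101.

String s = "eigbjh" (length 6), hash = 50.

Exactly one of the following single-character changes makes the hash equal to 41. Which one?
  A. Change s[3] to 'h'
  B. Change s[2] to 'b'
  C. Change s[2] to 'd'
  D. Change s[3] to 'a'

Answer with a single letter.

Option A: s[3]='b'->'h', delta=(8-2)*7^2 mod 101 = 92, hash=50+92 mod 101 = 41 <-- target
Option B: s[2]='g'->'b', delta=(2-7)*7^3 mod 101 = 2, hash=50+2 mod 101 = 52
Option C: s[2]='g'->'d', delta=(4-7)*7^3 mod 101 = 82, hash=50+82 mod 101 = 31
Option D: s[3]='b'->'a', delta=(1-2)*7^2 mod 101 = 52, hash=50+52 mod 101 = 1

Answer: A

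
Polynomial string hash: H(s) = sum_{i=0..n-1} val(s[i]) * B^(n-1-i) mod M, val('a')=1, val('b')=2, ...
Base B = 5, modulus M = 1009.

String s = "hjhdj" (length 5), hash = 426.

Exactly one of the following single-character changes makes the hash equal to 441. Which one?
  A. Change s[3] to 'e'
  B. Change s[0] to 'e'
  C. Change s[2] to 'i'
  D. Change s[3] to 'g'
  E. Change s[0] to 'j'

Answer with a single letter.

Option A: s[3]='d'->'e', delta=(5-4)*5^1 mod 1009 = 5, hash=426+5 mod 1009 = 431
Option B: s[0]='h'->'e', delta=(5-8)*5^4 mod 1009 = 143, hash=426+143 mod 1009 = 569
Option C: s[2]='h'->'i', delta=(9-8)*5^2 mod 1009 = 25, hash=426+25 mod 1009 = 451
Option D: s[3]='d'->'g', delta=(7-4)*5^1 mod 1009 = 15, hash=426+15 mod 1009 = 441 <-- target
Option E: s[0]='h'->'j', delta=(10-8)*5^4 mod 1009 = 241, hash=426+241 mod 1009 = 667

Answer: D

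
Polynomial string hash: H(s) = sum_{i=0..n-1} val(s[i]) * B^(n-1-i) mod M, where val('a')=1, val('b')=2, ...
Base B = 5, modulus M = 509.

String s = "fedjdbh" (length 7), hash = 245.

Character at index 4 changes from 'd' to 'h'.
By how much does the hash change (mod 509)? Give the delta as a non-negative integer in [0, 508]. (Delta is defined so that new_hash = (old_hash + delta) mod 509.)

Delta formula: (val(new) - val(old)) * B^(n-1-k) mod M
  val('h') - val('d') = 8 - 4 = 4
  B^(n-1-k) = 5^2 mod 509 = 25
  Delta = 4 * 25 mod 509 = 100

Answer: 100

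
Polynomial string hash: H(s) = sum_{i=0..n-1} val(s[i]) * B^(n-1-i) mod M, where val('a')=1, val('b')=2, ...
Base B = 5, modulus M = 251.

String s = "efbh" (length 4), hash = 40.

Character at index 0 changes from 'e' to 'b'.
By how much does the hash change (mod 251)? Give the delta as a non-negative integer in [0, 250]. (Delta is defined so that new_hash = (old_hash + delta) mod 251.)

Delta formula: (val(new) - val(old)) * B^(n-1-k) mod M
  val('b') - val('e') = 2 - 5 = -3
  B^(n-1-k) = 5^3 mod 251 = 125
  Delta = -3 * 125 mod 251 = 127

Answer: 127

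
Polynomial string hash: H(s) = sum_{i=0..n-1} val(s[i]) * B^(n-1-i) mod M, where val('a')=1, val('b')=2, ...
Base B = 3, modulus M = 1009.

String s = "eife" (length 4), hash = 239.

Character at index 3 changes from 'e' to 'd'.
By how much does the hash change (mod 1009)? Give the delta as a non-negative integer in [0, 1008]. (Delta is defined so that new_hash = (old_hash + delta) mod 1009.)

Delta formula: (val(new) - val(old)) * B^(n-1-k) mod M
  val('d') - val('e') = 4 - 5 = -1
  B^(n-1-k) = 3^0 mod 1009 = 1
  Delta = -1 * 1 mod 1009 = 1008

Answer: 1008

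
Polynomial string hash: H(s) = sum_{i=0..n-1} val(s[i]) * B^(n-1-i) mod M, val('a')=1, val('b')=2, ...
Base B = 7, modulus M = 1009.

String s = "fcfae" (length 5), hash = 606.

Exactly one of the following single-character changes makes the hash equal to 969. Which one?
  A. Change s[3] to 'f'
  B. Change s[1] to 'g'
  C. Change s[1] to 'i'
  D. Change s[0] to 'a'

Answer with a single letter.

Answer: B

Derivation:
Option A: s[3]='a'->'f', delta=(6-1)*7^1 mod 1009 = 35, hash=606+35 mod 1009 = 641
Option B: s[1]='c'->'g', delta=(7-3)*7^3 mod 1009 = 363, hash=606+363 mod 1009 = 969 <-- target
Option C: s[1]='c'->'i', delta=(9-3)*7^3 mod 1009 = 40, hash=606+40 mod 1009 = 646
Option D: s[0]='f'->'a', delta=(1-6)*7^4 mod 1009 = 103, hash=606+103 mod 1009 = 709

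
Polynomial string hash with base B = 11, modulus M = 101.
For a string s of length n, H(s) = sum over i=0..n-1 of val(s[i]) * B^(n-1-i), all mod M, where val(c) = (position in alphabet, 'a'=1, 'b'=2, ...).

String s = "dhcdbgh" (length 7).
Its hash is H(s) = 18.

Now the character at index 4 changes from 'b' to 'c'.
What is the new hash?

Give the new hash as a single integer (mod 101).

val('b') = 2, val('c') = 3
Position k = 4, exponent = n-1-k = 2
B^2 mod M = 11^2 mod 101 = 20
Delta = (3 - 2) * 20 mod 101 = 20
New hash = (18 + 20) mod 101 = 38

Answer: 38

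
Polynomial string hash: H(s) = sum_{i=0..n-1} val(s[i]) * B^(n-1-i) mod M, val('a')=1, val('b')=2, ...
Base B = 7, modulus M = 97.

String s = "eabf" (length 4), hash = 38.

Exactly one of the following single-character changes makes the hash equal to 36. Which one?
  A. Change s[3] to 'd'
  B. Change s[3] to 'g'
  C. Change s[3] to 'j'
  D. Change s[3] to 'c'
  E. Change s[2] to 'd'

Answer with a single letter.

Answer: A

Derivation:
Option A: s[3]='f'->'d', delta=(4-6)*7^0 mod 97 = 95, hash=38+95 mod 97 = 36 <-- target
Option B: s[3]='f'->'g', delta=(7-6)*7^0 mod 97 = 1, hash=38+1 mod 97 = 39
Option C: s[3]='f'->'j', delta=(10-6)*7^0 mod 97 = 4, hash=38+4 mod 97 = 42
Option D: s[3]='f'->'c', delta=(3-6)*7^0 mod 97 = 94, hash=38+94 mod 97 = 35
Option E: s[2]='b'->'d', delta=(4-2)*7^1 mod 97 = 14, hash=38+14 mod 97 = 52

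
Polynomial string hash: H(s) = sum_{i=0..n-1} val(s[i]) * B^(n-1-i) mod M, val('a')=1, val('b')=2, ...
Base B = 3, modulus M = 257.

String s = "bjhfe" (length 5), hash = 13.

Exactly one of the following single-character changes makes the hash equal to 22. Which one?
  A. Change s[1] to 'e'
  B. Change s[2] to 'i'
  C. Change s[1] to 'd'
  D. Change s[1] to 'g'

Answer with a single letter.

Answer: B

Derivation:
Option A: s[1]='j'->'e', delta=(5-10)*3^3 mod 257 = 122, hash=13+122 mod 257 = 135
Option B: s[2]='h'->'i', delta=(9-8)*3^2 mod 257 = 9, hash=13+9 mod 257 = 22 <-- target
Option C: s[1]='j'->'d', delta=(4-10)*3^3 mod 257 = 95, hash=13+95 mod 257 = 108
Option D: s[1]='j'->'g', delta=(7-10)*3^3 mod 257 = 176, hash=13+176 mod 257 = 189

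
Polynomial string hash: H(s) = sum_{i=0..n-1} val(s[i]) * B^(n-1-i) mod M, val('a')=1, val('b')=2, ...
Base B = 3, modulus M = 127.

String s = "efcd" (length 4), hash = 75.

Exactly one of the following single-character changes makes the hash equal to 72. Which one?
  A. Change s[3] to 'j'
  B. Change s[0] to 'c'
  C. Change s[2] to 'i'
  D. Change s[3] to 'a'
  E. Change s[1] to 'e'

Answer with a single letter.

Option A: s[3]='d'->'j', delta=(10-4)*3^0 mod 127 = 6, hash=75+6 mod 127 = 81
Option B: s[0]='e'->'c', delta=(3-5)*3^3 mod 127 = 73, hash=75+73 mod 127 = 21
Option C: s[2]='c'->'i', delta=(9-3)*3^1 mod 127 = 18, hash=75+18 mod 127 = 93
Option D: s[3]='d'->'a', delta=(1-4)*3^0 mod 127 = 124, hash=75+124 mod 127 = 72 <-- target
Option E: s[1]='f'->'e', delta=(5-6)*3^2 mod 127 = 118, hash=75+118 mod 127 = 66

Answer: D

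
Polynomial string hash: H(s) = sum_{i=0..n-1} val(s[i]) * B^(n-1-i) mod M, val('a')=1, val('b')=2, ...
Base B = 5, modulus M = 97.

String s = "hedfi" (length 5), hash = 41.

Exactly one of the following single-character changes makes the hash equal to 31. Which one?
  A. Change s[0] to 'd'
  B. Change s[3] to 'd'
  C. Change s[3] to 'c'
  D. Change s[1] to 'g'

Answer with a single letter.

Answer: B

Derivation:
Option A: s[0]='h'->'d', delta=(4-8)*5^4 mod 97 = 22, hash=41+22 mod 97 = 63
Option B: s[3]='f'->'d', delta=(4-6)*5^1 mod 97 = 87, hash=41+87 mod 97 = 31 <-- target
Option C: s[3]='f'->'c', delta=(3-6)*5^1 mod 97 = 82, hash=41+82 mod 97 = 26
Option D: s[1]='e'->'g', delta=(7-5)*5^3 mod 97 = 56, hash=41+56 mod 97 = 0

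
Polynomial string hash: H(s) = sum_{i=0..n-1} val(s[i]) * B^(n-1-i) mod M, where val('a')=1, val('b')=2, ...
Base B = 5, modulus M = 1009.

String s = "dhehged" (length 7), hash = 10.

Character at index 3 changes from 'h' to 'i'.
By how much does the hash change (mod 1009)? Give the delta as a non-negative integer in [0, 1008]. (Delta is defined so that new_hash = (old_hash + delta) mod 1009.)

Delta formula: (val(new) - val(old)) * B^(n-1-k) mod M
  val('i') - val('h') = 9 - 8 = 1
  B^(n-1-k) = 5^3 mod 1009 = 125
  Delta = 1 * 125 mod 1009 = 125

Answer: 125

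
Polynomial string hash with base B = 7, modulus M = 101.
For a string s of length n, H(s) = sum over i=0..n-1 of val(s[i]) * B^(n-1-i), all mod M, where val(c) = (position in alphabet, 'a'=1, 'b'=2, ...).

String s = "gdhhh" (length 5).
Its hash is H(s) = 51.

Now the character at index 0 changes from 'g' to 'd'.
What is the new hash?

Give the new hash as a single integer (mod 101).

val('g') = 7, val('d') = 4
Position k = 0, exponent = n-1-k = 4
B^4 mod M = 7^4 mod 101 = 78
Delta = (4 - 7) * 78 mod 101 = 69
New hash = (51 + 69) mod 101 = 19

Answer: 19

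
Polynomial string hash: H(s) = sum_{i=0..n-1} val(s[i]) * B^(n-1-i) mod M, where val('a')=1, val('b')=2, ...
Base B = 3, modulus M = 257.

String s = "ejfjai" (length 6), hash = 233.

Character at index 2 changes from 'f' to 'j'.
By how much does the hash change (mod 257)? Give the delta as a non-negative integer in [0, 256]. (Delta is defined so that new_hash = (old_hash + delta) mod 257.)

Answer: 108

Derivation:
Delta formula: (val(new) - val(old)) * B^(n-1-k) mod M
  val('j') - val('f') = 10 - 6 = 4
  B^(n-1-k) = 3^3 mod 257 = 27
  Delta = 4 * 27 mod 257 = 108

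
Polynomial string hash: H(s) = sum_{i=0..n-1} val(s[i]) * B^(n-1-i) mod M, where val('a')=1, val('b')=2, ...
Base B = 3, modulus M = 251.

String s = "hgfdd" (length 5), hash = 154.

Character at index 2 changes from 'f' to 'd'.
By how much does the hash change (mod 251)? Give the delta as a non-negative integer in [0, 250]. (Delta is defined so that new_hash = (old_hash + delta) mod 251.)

Answer: 233

Derivation:
Delta formula: (val(new) - val(old)) * B^(n-1-k) mod M
  val('d') - val('f') = 4 - 6 = -2
  B^(n-1-k) = 3^2 mod 251 = 9
  Delta = -2 * 9 mod 251 = 233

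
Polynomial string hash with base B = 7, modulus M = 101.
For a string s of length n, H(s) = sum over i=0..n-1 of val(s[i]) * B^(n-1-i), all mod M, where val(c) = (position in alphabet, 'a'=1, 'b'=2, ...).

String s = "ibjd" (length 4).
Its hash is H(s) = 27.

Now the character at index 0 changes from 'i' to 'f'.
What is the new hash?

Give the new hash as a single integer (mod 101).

val('i') = 9, val('f') = 6
Position k = 0, exponent = n-1-k = 3
B^3 mod M = 7^3 mod 101 = 40
Delta = (6 - 9) * 40 mod 101 = 82
New hash = (27 + 82) mod 101 = 8

Answer: 8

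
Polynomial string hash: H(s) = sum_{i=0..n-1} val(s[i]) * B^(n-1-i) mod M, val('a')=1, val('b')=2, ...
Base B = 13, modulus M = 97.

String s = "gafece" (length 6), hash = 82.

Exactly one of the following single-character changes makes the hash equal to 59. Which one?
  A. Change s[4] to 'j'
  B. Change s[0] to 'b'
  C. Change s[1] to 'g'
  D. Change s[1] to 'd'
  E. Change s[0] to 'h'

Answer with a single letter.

Option A: s[4]='c'->'j', delta=(10-3)*13^1 mod 97 = 91, hash=82+91 mod 97 = 76
Option B: s[0]='g'->'b', delta=(2-7)*13^5 mod 97 = 18, hash=82+18 mod 97 = 3
Option C: s[1]='a'->'g', delta=(7-1)*13^4 mod 97 = 64, hash=82+64 mod 97 = 49
Option D: s[1]='a'->'d', delta=(4-1)*13^4 mod 97 = 32, hash=82+32 mod 97 = 17
Option E: s[0]='g'->'h', delta=(8-7)*13^5 mod 97 = 74, hash=82+74 mod 97 = 59 <-- target

Answer: E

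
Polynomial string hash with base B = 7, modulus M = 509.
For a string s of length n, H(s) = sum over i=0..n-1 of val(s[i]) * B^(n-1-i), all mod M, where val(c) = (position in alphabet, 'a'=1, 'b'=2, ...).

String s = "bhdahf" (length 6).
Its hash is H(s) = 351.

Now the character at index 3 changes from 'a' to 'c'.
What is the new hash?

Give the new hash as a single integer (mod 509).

Answer: 449

Derivation:
val('a') = 1, val('c') = 3
Position k = 3, exponent = n-1-k = 2
B^2 mod M = 7^2 mod 509 = 49
Delta = (3 - 1) * 49 mod 509 = 98
New hash = (351 + 98) mod 509 = 449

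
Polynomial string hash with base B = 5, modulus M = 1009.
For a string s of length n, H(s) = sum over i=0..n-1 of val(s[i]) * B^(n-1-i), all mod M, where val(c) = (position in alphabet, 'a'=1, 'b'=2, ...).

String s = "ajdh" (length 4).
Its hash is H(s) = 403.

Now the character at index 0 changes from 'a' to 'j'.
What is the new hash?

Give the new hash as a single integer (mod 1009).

Answer: 519

Derivation:
val('a') = 1, val('j') = 10
Position k = 0, exponent = n-1-k = 3
B^3 mod M = 5^3 mod 1009 = 125
Delta = (10 - 1) * 125 mod 1009 = 116
New hash = (403 + 116) mod 1009 = 519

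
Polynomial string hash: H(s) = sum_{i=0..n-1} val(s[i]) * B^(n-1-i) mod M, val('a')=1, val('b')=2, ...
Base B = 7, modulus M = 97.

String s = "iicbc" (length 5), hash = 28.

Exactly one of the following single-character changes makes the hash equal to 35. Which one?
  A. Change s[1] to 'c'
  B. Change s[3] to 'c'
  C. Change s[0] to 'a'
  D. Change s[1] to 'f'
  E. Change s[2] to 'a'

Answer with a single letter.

Answer: B

Derivation:
Option A: s[1]='i'->'c', delta=(3-9)*7^3 mod 97 = 76, hash=28+76 mod 97 = 7
Option B: s[3]='b'->'c', delta=(3-2)*7^1 mod 97 = 7, hash=28+7 mod 97 = 35 <-- target
Option C: s[0]='i'->'a', delta=(1-9)*7^4 mod 97 = 95, hash=28+95 mod 97 = 26
Option D: s[1]='i'->'f', delta=(6-9)*7^3 mod 97 = 38, hash=28+38 mod 97 = 66
Option E: s[2]='c'->'a', delta=(1-3)*7^2 mod 97 = 96, hash=28+96 mod 97 = 27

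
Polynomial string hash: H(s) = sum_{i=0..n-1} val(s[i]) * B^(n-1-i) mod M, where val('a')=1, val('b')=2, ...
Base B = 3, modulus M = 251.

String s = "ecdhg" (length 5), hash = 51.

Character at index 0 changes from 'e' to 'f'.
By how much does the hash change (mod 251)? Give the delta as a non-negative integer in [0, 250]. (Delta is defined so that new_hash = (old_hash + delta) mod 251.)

Answer: 81

Derivation:
Delta formula: (val(new) - val(old)) * B^(n-1-k) mod M
  val('f') - val('e') = 6 - 5 = 1
  B^(n-1-k) = 3^4 mod 251 = 81
  Delta = 1 * 81 mod 251 = 81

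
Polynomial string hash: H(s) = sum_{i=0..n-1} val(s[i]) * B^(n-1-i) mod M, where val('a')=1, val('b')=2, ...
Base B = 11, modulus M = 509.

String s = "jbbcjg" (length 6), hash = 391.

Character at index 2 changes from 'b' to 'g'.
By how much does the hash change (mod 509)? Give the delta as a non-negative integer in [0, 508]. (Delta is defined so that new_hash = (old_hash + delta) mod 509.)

Delta formula: (val(new) - val(old)) * B^(n-1-k) mod M
  val('g') - val('b') = 7 - 2 = 5
  B^(n-1-k) = 11^3 mod 509 = 313
  Delta = 5 * 313 mod 509 = 38

Answer: 38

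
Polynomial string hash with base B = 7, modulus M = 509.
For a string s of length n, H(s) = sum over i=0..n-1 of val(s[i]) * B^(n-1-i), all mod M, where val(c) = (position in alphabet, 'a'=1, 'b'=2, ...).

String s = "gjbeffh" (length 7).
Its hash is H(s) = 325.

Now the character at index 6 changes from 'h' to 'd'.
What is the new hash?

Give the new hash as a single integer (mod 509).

val('h') = 8, val('d') = 4
Position k = 6, exponent = n-1-k = 0
B^0 mod M = 7^0 mod 509 = 1
Delta = (4 - 8) * 1 mod 509 = 505
New hash = (325 + 505) mod 509 = 321

Answer: 321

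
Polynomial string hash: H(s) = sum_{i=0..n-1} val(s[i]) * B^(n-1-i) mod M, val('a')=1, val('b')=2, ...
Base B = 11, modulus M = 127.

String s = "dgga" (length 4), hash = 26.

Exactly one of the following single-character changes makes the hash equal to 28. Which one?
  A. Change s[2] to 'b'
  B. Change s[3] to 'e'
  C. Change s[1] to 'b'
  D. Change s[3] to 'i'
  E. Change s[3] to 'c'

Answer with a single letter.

Answer: E

Derivation:
Option A: s[2]='g'->'b', delta=(2-7)*11^1 mod 127 = 72, hash=26+72 mod 127 = 98
Option B: s[3]='a'->'e', delta=(5-1)*11^0 mod 127 = 4, hash=26+4 mod 127 = 30
Option C: s[1]='g'->'b', delta=(2-7)*11^2 mod 127 = 30, hash=26+30 mod 127 = 56
Option D: s[3]='a'->'i', delta=(9-1)*11^0 mod 127 = 8, hash=26+8 mod 127 = 34
Option E: s[3]='a'->'c', delta=(3-1)*11^0 mod 127 = 2, hash=26+2 mod 127 = 28 <-- target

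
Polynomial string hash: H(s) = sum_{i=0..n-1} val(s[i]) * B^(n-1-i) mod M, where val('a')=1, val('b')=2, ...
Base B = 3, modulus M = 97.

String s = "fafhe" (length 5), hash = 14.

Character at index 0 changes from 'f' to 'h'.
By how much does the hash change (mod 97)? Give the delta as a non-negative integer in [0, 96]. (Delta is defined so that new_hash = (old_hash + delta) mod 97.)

Answer: 65

Derivation:
Delta formula: (val(new) - val(old)) * B^(n-1-k) mod M
  val('h') - val('f') = 8 - 6 = 2
  B^(n-1-k) = 3^4 mod 97 = 81
  Delta = 2 * 81 mod 97 = 65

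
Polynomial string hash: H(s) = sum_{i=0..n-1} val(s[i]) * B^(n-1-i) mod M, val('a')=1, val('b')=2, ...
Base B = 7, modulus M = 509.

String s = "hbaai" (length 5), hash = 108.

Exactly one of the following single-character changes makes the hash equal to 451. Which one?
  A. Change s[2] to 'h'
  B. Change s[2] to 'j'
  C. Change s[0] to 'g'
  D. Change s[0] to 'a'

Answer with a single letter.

Option A: s[2]='a'->'h', delta=(8-1)*7^2 mod 509 = 343, hash=108+343 mod 509 = 451 <-- target
Option B: s[2]='a'->'j', delta=(10-1)*7^2 mod 509 = 441, hash=108+441 mod 509 = 40
Option C: s[0]='h'->'g', delta=(7-8)*7^4 mod 509 = 144, hash=108+144 mod 509 = 252
Option D: s[0]='h'->'a', delta=(1-8)*7^4 mod 509 = 499, hash=108+499 mod 509 = 98

Answer: A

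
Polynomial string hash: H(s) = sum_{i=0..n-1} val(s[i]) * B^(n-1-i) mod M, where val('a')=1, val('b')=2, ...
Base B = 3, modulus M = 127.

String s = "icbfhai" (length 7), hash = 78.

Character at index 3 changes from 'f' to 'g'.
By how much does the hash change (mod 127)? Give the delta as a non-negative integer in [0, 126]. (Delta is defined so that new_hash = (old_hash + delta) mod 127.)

Delta formula: (val(new) - val(old)) * B^(n-1-k) mod M
  val('g') - val('f') = 7 - 6 = 1
  B^(n-1-k) = 3^3 mod 127 = 27
  Delta = 1 * 27 mod 127 = 27

Answer: 27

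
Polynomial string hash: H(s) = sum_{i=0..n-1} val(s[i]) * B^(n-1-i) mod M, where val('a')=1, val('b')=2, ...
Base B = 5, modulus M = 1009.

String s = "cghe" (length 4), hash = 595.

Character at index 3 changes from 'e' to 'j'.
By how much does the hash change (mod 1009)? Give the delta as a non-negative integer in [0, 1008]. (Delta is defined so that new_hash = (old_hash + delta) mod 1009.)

Answer: 5

Derivation:
Delta formula: (val(new) - val(old)) * B^(n-1-k) mod M
  val('j') - val('e') = 10 - 5 = 5
  B^(n-1-k) = 5^0 mod 1009 = 1
  Delta = 5 * 1 mod 1009 = 5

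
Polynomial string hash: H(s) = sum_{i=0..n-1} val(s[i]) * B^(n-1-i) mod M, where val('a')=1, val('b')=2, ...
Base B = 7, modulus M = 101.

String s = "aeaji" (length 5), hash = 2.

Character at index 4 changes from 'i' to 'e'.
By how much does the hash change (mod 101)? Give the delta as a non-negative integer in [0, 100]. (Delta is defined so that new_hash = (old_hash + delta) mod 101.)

Answer: 97

Derivation:
Delta formula: (val(new) - val(old)) * B^(n-1-k) mod M
  val('e') - val('i') = 5 - 9 = -4
  B^(n-1-k) = 7^0 mod 101 = 1
  Delta = -4 * 1 mod 101 = 97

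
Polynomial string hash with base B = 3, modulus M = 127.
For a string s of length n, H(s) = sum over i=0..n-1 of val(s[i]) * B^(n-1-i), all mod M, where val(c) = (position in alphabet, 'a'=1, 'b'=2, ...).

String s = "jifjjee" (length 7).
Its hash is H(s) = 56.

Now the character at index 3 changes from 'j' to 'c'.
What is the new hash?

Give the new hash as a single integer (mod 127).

val('j') = 10, val('c') = 3
Position k = 3, exponent = n-1-k = 3
B^3 mod M = 3^3 mod 127 = 27
Delta = (3 - 10) * 27 mod 127 = 65
New hash = (56 + 65) mod 127 = 121

Answer: 121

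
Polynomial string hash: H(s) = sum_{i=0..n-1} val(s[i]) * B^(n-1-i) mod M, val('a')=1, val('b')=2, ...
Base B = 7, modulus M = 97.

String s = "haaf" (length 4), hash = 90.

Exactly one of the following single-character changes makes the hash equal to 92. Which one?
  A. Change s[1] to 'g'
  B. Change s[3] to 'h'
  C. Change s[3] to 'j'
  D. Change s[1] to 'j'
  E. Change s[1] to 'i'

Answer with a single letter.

Option A: s[1]='a'->'g', delta=(7-1)*7^2 mod 97 = 3, hash=90+3 mod 97 = 93
Option B: s[3]='f'->'h', delta=(8-6)*7^0 mod 97 = 2, hash=90+2 mod 97 = 92 <-- target
Option C: s[3]='f'->'j', delta=(10-6)*7^0 mod 97 = 4, hash=90+4 mod 97 = 94
Option D: s[1]='a'->'j', delta=(10-1)*7^2 mod 97 = 53, hash=90+53 mod 97 = 46
Option E: s[1]='a'->'i', delta=(9-1)*7^2 mod 97 = 4, hash=90+4 mod 97 = 94

Answer: B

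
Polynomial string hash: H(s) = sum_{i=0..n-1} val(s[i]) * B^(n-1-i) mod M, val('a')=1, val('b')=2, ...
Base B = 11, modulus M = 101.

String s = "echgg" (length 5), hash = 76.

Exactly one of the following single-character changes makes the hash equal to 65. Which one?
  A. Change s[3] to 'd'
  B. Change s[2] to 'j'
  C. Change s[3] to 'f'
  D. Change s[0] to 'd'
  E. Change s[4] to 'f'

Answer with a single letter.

Answer: C

Derivation:
Option A: s[3]='g'->'d', delta=(4-7)*11^1 mod 101 = 68, hash=76+68 mod 101 = 43
Option B: s[2]='h'->'j', delta=(10-8)*11^2 mod 101 = 40, hash=76+40 mod 101 = 15
Option C: s[3]='g'->'f', delta=(6-7)*11^1 mod 101 = 90, hash=76+90 mod 101 = 65 <-- target
Option D: s[0]='e'->'d', delta=(4-5)*11^4 mod 101 = 4, hash=76+4 mod 101 = 80
Option E: s[4]='g'->'f', delta=(6-7)*11^0 mod 101 = 100, hash=76+100 mod 101 = 75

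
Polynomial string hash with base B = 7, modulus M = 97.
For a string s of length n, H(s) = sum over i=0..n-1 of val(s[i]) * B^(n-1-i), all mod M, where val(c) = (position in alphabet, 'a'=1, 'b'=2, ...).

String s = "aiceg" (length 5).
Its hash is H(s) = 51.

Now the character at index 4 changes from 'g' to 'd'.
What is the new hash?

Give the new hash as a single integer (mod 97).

Answer: 48

Derivation:
val('g') = 7, val('d') = 4
Position k = 4, exponent = n-1-k = 0
B^0 mod M = 7^0 mod 97 = 1
Delta = (4 - 7) * 1 mod 97 = 94
New hash = (51 + 94) mod 97 = 48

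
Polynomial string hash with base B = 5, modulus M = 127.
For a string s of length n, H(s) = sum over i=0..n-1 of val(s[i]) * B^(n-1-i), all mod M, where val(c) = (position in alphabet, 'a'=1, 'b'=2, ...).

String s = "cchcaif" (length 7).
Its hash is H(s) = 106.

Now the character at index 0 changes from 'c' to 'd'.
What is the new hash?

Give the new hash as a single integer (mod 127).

Answer: 110

Derivation:
val('c') = 3, val('d') = 4
Position k = 0, exponent = n-1-k = 6
B^6 mod M = 5^6 mod 127 = 4
Delta = (4 - 3) * 4 mod 127 = 4
New hash = (106 + 4) mod 127 = 110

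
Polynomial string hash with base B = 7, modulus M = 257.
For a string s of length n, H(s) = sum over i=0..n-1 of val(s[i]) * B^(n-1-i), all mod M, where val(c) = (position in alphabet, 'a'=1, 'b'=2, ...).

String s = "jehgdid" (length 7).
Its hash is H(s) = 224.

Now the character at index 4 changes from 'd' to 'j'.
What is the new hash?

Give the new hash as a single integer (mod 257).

val('d') = 4, val('j') = 10
Position k = 4, exponent = n-1-k = 2
B^2 mod M = 7^2 mod 257 = 49
Delta = (10 - 4) * 49 mod 257 = 37
New hash = (224 + 37) mod 257 = 4

Answer: 4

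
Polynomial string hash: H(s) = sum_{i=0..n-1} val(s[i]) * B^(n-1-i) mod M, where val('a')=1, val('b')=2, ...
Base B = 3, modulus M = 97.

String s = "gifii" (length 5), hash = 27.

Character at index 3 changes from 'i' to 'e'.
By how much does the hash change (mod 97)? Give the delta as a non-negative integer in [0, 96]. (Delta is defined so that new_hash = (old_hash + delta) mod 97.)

Delta formula: (val(new) - val(old)) * B^(n-1-k) mod M
  val('e') - val('i') = 5 - 9 = -4
  B^(n-1-k) = 3^1 mod 97 = 3
  Delta = -4 * 3 mod 97 = 85

Answer: 85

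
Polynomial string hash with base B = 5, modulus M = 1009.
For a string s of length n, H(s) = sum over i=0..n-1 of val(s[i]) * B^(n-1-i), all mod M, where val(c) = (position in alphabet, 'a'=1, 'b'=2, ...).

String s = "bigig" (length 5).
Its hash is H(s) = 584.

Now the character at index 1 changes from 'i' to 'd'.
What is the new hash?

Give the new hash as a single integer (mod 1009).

val('i') = 9, val('d') = 4
Position k = 1, exponent = n-1-k = 3
B^3 mod M = 5^3 mod 1009 = 125
Delta = (4 - 9) * 125 mod 1009 = 384
New hash = (584 + 384) mod 1009 = 968

Answer: 968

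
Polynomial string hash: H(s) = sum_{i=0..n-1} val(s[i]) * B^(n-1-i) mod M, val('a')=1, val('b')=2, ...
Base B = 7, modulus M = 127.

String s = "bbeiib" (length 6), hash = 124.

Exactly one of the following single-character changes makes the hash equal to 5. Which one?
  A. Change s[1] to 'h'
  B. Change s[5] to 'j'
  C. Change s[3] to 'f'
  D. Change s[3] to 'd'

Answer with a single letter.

Answer: B

Derivation:
Option A: s[1]='b'->'h', delta=(8-2)*7^4 mod 127 = 55, hash=124+55 mod 127 = 52
Option B: s[5]='b'->'j', delta=(10-2)*7^0 mod 127 = 8, hash=124+8 mod 127 = 5 <-- target
Option C: s[3]='i'->'f', delta=(6-9)*7^2 mod 127 = 107, hash=124+107 mod 127 = 104
Option D: s[3]='i'->'d', delta=(4-9)*7^2 mod 127 = 9, hash=124+9 mod 127 = 6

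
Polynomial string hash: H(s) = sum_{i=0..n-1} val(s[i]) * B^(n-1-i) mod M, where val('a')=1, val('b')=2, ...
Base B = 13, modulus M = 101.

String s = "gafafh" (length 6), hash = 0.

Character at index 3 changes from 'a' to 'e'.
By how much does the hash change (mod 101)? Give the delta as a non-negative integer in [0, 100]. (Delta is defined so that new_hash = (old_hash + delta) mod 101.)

Delta formula: (val(new) - val(old)) * B^(n-1-k) mod M
  val('e') - val('a') = 5 - 1 = 4
  B^(n-1-k) = 13^2 mod 101 = 68
  Delta = 4 * 68 mod 101 = 70

Answer: 70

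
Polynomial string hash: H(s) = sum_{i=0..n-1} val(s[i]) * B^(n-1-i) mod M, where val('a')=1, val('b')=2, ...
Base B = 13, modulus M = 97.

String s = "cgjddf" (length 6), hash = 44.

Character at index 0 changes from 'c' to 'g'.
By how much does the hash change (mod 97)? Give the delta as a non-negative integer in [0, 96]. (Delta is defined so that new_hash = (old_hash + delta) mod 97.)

Delta formula: (val(new) - val(old)) * B^(n-1-k) mod M
  val('g') - val('c') = 7 - 3 = 4
  B^(n-1-k) = 13^5 mod 97 = 74
  Delta = 4 * 74 mod 97 = 5

Answer: 5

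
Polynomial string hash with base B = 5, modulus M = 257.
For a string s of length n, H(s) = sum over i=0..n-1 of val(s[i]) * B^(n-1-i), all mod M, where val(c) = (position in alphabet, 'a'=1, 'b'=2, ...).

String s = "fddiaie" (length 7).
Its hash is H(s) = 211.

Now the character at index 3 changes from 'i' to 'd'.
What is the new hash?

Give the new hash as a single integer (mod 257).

val('i') = 9, val('d') = 4
Position k = 3, exponent = n-1-k = 3
B^3 mod M = 5^3 mod 257 = 125
Delta = (4 - 9) * 125 mod 257 = 146
New hash = (211 + 146) mod 257 = 100

Answer: 100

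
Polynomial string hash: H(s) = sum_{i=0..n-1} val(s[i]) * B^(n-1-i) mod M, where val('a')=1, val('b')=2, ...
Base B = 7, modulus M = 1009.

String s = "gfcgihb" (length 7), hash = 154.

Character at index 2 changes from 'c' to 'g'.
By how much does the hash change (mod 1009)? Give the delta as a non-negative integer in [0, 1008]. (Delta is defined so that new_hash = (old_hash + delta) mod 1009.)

Delta formula: (val(new) - val(old)) * B^(n-1-k) mod M
  val('g') - val('c') = 7 - 3 = 4
  B^(n-1-k) = 7^4 mod 1009 = 383
  Delta = 4 * 383 mod 1009 = 523

Answer: 523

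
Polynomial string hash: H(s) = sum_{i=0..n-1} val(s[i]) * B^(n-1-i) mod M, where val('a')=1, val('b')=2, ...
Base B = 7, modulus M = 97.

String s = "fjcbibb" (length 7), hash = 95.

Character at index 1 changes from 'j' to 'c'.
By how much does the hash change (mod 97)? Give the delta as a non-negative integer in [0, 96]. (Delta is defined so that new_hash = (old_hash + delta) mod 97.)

Answer: 12

Derivation:
Delta formula: (val(new) - val(old)) * B^(n-1-k) mod M
  val('c') - val('j') = 3 - 10 = -7
  B^(n-1-k) = 7^5 mod 97 = 26
  Delta = -7 * 26 mod 97 = 12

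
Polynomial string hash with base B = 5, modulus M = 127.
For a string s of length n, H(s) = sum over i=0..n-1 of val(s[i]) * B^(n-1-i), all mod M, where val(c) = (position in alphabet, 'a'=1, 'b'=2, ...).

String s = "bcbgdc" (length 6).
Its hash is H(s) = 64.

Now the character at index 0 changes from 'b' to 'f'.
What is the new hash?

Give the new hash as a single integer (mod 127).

Answer: 118

Derivation:
val('b') = 2, val('f') = 6
Position k = 0, exponent = n-1-k = 5
B^5 mod M = 5^5 mod 127 = 77
Delta = (6 - 2) * 77 mod 127 = 54
New hash = (64 + 54) mod 127 = 118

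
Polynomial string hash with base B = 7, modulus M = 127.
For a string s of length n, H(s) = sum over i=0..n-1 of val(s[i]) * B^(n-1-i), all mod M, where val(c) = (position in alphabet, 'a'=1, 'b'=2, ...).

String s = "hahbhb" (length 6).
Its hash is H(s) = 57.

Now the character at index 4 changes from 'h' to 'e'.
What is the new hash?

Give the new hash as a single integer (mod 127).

val('h') = 8, val('e') = 5
Position k = 4, exponent = n-1-k = 1
B^1 mod M = 7^1 mod 127 = 7
Delta = (5 - 8) * 7 mod 127 = 106
New hash = (57 + 106) mod 127 = 36

Answer: 36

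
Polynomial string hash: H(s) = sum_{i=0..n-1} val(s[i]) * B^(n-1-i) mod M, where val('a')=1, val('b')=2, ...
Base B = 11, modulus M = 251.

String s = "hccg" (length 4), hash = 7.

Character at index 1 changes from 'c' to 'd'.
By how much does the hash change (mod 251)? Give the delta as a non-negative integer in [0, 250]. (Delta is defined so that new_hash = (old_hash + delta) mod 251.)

Delta formula: (val(new) - val(old)) * B^(n-1-k) mod M
  val('d') - val('c') = 4 - 3 = 1
  B^(n-1-k) = 11^2 mod 251 = 121
  Delta = 1 * 121 mod 251 = 121

Answer: 121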